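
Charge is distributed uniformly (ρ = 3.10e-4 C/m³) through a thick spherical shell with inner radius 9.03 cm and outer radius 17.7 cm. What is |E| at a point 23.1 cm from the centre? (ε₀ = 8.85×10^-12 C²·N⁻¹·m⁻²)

|E| ≈ 1.05×10^6 N/C

Symmetry ⇒ E = E(r) r̂. Gaussian sphere of radius r = 23.1 cm (r > 17.7 cm, enclosing the whole shell).
Q_enc = ρ·(4π/3)(b³ − a³) = (3.10×10^-4)·(4π/3)·((0.177)³ − (0.0903)³) = 6.245×10^-6 C.
Since E is radial and uniform over the Gaussian sphere, Φ = E·4πr² = Q_enc/ε₀.
E = |Q_enc|/(4πε₀r²) = (6.245×10^-6)/(4π·8.85×10^-12·(0.231)²) = 1.05×10^6 N/C.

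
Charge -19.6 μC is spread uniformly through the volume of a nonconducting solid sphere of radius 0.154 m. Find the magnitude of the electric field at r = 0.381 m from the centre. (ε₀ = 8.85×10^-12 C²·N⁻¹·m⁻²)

E = 1.21×10^6 V/m

Symmetry ⇒ E = E(r) r̂. Gaussian sphere of radius r = 0.381 m (r > R, so the entire charge is enclosed).
Q_enc = -19.6 μC = -1.96e-5 C.
Since E is radial and uniform over the Gaussian sphere, Φ = E·4πr² = Q_enc/ε₀.
E = |Q_enc|/(4πε₀r²) = (1.96×10^-5)/(4π·8.85×10^-12·(0.381)²) = 1.21e6 N/C.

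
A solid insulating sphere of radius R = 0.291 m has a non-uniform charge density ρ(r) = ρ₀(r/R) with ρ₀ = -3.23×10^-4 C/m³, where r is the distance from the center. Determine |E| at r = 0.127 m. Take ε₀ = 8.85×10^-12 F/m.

|E| ≈ 5.06×10^5 V/m

Symmetry ⇒ E = E(r) r̂. Gaussian sphere of radius r = 0.127 m (r < R).
Integrate the density: Q_enc = 4π ∫₀^r ρ₀(r'/R)^1 r'² dr' = 4πρ₀ r^4/(4·R) = -9.071e-7 C.
Gauss's law: E·4πr² = Q_enc/ε₀.
E = |Q_enc|/(4πε₀r²) = (9.071×10^-7)/(4π·8.85×10^-12·(0.127)²) = 5.06×10^5 N/C.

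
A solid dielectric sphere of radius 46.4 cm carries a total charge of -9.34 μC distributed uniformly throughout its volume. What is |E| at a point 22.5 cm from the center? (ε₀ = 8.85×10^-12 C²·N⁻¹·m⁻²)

E = 1.89×10^5 N/C

By spherical symmetry E is radial; choose a Gaussian sphere of radius r = 22.5 cm (r < R).
For a uniform sphere the enclosed fraction is (r/R)³, so Q_enc = (-9.34 μC)(0.225/0.464)³ = -1.065×10^-6 C.
Applying ∮E·dA = Q_enc/ε₀ with Φ = E(4πr²):
E = |Q_enc|/(4πε₀r²) = (1.065×10^-6)/(4π·8.85×10^-12·(0.225)²) = 1.89×10^5 N/C.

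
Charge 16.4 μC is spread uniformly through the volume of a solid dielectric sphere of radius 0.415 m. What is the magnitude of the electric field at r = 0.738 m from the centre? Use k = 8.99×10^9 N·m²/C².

E ≈ 2.71×10^5 N/C

Take a concentric spherical Gaussian surface of radius r = 0.738 m (r > R, so the entire charge is enclosed).
Q_enc = 16.4 μC = 1.64e-5 C.
Applying ∮E·dA = Q_enc/ε₀ with Φ = E(4πr²):
E = k|Q_enc|/r² = (8.99×10^9)(1.64e-5)/(0.738)² = 2.71e5 N/C.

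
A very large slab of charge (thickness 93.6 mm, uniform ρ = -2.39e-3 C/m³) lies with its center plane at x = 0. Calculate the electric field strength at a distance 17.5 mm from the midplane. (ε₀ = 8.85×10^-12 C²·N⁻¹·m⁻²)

E ≈ 4.73×10^6 V/m

By symmetry E is perpendicular to the slab. A Gaussian pillbox from −17.5 mm to +17.5 mm (face area A) lies entirely within the slab.
Q_enc = ρ·(2x)·A and flux = 2EA, so 2EA = 2ρxA/ε₀ ⇒ E = |ρ|x/ε₀.
E = (2.39e-3)(0.0175)/(8.85×10^-12) = 4.73e6 N/C.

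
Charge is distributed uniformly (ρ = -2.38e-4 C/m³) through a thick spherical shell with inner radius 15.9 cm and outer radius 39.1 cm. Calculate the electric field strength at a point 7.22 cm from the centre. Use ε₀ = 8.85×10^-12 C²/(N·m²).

|E| = 0 N/C

By spherical symmetry E is radial; choose a Gaussian sphere of radius r = 7.22 cm (r < 15.9 cm, inside the empty cavity).
Q_enc = 0 (all charge lies at larger r); Gauss's law gives E = 0.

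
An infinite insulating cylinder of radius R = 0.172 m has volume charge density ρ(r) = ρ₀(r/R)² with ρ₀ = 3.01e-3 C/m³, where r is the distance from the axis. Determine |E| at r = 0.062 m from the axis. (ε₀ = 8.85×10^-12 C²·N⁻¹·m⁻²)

|E| ≈ 6.85×10^5 N/C

By cylindrical symmetry E is radial; use a coaxial Gaussian cylinder of radius 0.062 m and length L (r < R).
λ_enc = ∫₀^r ρ(r')·2πr' dr' = (2πρ₀/R²)·r^4/4 = 2.362e-6 C/m.
Applying ∮E·dA = Q_enc/ε₀ with the end caps contributing no flux:
E = |λ_enc|/(2πε₀r) = (2.362×10^-6)/(2π·8.85×10^-12·0.062) = 6.85×10^5 N/C.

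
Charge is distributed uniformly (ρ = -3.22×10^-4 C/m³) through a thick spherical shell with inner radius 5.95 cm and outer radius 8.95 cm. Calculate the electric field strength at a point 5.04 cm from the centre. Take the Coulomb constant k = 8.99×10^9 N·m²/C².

E = 0 (no enclosed charge)

Use a concentric Gaussian sphere at r = 5.04 cm (r < 5.95 cm, inside the empty cavity).
No charge is enclosed, so by Gauss's law E·4πr² = 0 ⇒ E = 0.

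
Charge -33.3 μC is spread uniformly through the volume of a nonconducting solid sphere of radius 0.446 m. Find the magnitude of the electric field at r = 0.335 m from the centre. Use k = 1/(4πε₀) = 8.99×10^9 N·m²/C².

By spherical symmetry E is radial; choose a Gaussian sphere of radius r = 0.335 m (r < R).
Only the charge within r is enclosed: Q_enc = Q·(r/R)³ = (-33.3 μC)·(0.335 m/0.446 m)³ = -1.411e-5 C.
By Gauss's law, ∮E·dA = E·4πr² = Q_enc/ε₀.
E = k|Q_enc|/r² = (8.99×10^9)(1.411×10^-5)/(0.335)² = 1.13×10^6 N/C.

|E| ≈ 1.13e6 N/C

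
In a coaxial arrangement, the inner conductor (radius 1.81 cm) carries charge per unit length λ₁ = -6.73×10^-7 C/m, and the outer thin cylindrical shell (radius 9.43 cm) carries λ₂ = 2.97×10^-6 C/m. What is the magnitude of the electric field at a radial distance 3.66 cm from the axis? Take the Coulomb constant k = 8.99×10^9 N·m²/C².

Coaxial Gaussian cylinder, radius r = 3.66 cm, length L (between the conductors, 1.81 cm < r < 9.43 cm).
The shell at 9.43 cm lies outside the Gaussian surface, so λ_enc = λ₁ = -6.73×10^-7 C/m.
Since E is radial and uniform over the curved surface, Φ = E·2πrL = Q_enc/ε₀ = λ_enc L/ε₀.
E = 2k|λ_enc|/r = 2(8.99×10^9)(6.73×10^-7)/(0.0366) = 3.31e5 N/C.

|E| ≈ 3.31e5 V/m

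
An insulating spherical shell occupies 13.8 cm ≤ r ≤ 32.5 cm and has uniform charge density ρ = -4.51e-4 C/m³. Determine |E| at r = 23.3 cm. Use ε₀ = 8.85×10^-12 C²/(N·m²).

E = 3.14×10^6 V/m

Take a concentric spherical Gaussian surface of radius r = 23.3 cm (within the shell material, 13.8 cm < r < 32.5 cm).
Only the shell between 13.8 cm and r is enclosed: Q_enc = ρ·(4π/3)(r³ − a³) = (-4.51×10^-4)·(4π/3)·((0.233)³ − (0.138)³) = -1.893×10^-5 C.
Gauss's law: E·4πr² = Q_enc/ε₀.
E = |Q_enc|/(4πε₀r²) = (1.893e-5)/(4π·8.85×10^-12·(0.233)²) = 3.14×10^6 N/C.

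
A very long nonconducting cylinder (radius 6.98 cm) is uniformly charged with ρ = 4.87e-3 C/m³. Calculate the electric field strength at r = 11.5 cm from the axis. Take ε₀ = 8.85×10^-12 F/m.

Choose a coaxial cylinder of radius r = 11.5 cm (arbitrary length L) as the Gaussian surface (r > 6.98 cm, full cross-section enclosed).
λ_enc = ρ·πR² = (4.87e-3)π(0.0698)² = 7.454×10^-5 C/m.
By Gauss's law (flux through the curved wall only), E·2πrL = λ_enc L/ε₀.
E = |λ_enc|/(2πε₀r) = (7.454e-5)/(2π·8.85×10^-12·0.115) = 1.17×10^7 N/C.

|E| = 1.17×10^7 N/C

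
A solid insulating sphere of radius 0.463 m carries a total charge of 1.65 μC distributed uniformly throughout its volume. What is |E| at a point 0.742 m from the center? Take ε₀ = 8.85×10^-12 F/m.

Take a concentric spherical Gaussian surface of radius r = 0.742 m (r > R, so the entire charge is enclosed).
Q_enc = 1.65 μC = 1.65×10^-6 C.
Applying ∮E·dA = Q_enc/ε₀ with Φ = E(4πr²):
E = |Q_enc|/(4πε₀r²) = (1.65×10^-6)/(4π·8.85×10^-12·(0.742)²) = 2.69×10^4 N/C.

E ≈ 2.69×10^4 V/m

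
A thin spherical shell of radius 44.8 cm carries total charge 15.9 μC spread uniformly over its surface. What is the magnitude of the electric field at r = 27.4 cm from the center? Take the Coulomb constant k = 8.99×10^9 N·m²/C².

E = 0 (no enclosed charge)

Use a concentric Gaussian sphere at r = 27.4 cm (inside the shell, r < 44.8 cm).
All the charge is outside the Gaussian surface: Q_enc = 0, hence E = 0 everywhere inside the shell.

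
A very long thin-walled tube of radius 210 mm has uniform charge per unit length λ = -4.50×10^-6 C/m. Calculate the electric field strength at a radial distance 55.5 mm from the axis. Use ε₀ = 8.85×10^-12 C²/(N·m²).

Coaxial Gaussian cylinder, radius r = 55.5 mm, length L (r < 210 mm, inside the shell).
All the surface charge lies outside this cylinder: Q_enc = 0, hence E = 0.

E = 0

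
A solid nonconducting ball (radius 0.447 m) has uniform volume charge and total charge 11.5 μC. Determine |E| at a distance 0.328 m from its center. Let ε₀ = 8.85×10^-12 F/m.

|E| ≈ 3.80×10^5 N/C

By spherical symmetry E is radial; choose a Gaussian sphere of radius r = 0.328 m (r < R).
Only the charge within r is enclosed: Q_enc = Q·(r/R)³ = (11.5 μC)·(0.328 m/0.447 m)³ = 4.544e-6 C.
Applying ∮E·dA = Q_enc/ε₀ with Φ = E(4πr²):
E = |Q_enc|/(4πε₀r²) = (4.544×10^-6)/(4π·8.85×10^-12·(0.328)²) = 3.80×10^5 N/C.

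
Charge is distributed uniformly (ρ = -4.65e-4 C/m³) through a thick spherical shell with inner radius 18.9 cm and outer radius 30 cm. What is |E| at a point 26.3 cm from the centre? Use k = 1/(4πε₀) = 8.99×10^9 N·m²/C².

E = 2.90×10^6 V/m

Use a concentric Gaussian sphere at r = 26.3 cm (within the shell material, 18.9 cm < r < 30 cm).
Only the shell between 18.9 cm and r is enclosed: Q_enc = ρ·(4π/3)(r³ − a³) = (-4.65×10^-4)·(4π/3)·((0.263)³ − (0.189)³) = -2.228×10^-5 C.
Since E is radial and uniform over the Gaussian sphere, Φ = E·4πr² = Q_enc/ε₀.
E = k|Q_enc|/r² = (8.99×10^9)(2.228×10^-5)/(0.263)² = 2.90×10^6 N/C.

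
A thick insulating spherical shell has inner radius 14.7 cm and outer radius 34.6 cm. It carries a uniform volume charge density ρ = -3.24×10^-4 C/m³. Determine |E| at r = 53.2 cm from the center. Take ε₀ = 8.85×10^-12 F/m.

|E| = 1.65×10^6 N/C

Symmetry ⇒ E = E(r) r̂. Gaussian sphere of radius r = 53.2 cm (r > 34.6 cm, enclosing the whole shell).
Q_enc = ρ·(4π/3)(b³ − a³) = (-3.24e-4)·(4π/3)·((0.346)³ − (0.147)³) = -5.191×10^-5 C.
Gauss's law: E·4πr² = Q_enc/ε₀.
E = |Q_enc|/(4πε₀r²) = (5.191×10^-5)/(4π·8.85×10^-12·(0.532)²) = 1.65×10^6 N/C.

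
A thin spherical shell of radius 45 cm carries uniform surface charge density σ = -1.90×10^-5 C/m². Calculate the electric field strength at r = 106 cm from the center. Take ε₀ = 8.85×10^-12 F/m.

Symmetry ⇒ E = E(r) r̂. Gaussian sphere of radius r = 106 cm (r > 45 cm).
The entire shell is enclosed: Q_enc = σ·4πR² = (-1.90×10^-5)·4π·(0.45)² = -4.835e-5 C.
Gauss's law: E·4πr² = Q_enc/ε₀.
E = |Q_enc|/(4πε₀r²) = (4.835e-5)/(4π·8.85×10^-12·(1.06)²) = 3.87e5 N/C.

E ≈ 3.87e5 V/m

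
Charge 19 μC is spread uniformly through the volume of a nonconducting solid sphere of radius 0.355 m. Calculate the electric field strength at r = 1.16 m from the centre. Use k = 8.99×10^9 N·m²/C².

1.27×10^5 V/m

Symmetry ⇒ E = E(r) r̂. Gaussian sphere of radius r = 1.16 m (r > R, so the entire charge is enclosed).
Q_enc = 19 μC = 1.90×10^-5 C.
By Gauss's law, ∮E·dA = E·4πr² = Q_enc/ε₀.
E = k|Q_enc|/r² = (8.99×10^9)(1.90×10^-5)/(1.16)² = 1.27×10^5 N/C.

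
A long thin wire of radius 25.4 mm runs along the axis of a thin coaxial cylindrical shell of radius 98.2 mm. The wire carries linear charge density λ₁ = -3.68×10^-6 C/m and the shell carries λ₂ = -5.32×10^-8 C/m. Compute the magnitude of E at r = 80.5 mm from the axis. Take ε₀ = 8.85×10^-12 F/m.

Coaxial Gaussian cylinder, radius r = 80.5 mm, length L (between the conductors, 25.4 mm < r < 98.2 mm).
The shell at 98.2 mm lies outside the Gaussian surface, so λ_enc = λ₁ = -3.68e-6 C/m.
Since E is radial and uniform over the curved surface, Φ = E·2πrL = Q_enc/ε₀ = λ_enc L/ε₀.
E = |λ_enc|/(2πε₀r) = (3.68e-6)/(2π·8.85×10^-12·0.0805) = 8.22×10^5 N/C.

|E| ≈ 8.22×10^5 N/C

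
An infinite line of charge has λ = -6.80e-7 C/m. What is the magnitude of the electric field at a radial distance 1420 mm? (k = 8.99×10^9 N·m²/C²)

|E| ≈ 8.61×10^3 N/C

Choose a coaxial cylinder of radius r = 1420 mm (arbitrary length L) as the Gaussian surface.
Q_enc = λL, so λ_enc = -6.80×10^-7 C/m.
Since E is radial and uniform over the curved surface, Φ = E·2πrL = Q_enc/ε₀ = λ_enc L/ε₀.
E = 2k|λ_enc|/r = 2(8.99×10^9)(6.80e-7)/(1.42) = 8.61e3 N/C.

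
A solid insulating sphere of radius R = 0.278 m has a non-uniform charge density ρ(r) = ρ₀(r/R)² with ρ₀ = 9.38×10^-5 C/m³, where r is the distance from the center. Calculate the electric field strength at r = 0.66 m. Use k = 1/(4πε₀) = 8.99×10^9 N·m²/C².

Use a concentric Gaussian sphere at r = 0.66 m (r > R, all charge enclosed).
Q_enc = 4π ∫₀^R ρ₀(r'/R)^2 r'² dr' = 4πρ₀R³/5 = 5.065×10^-6 C.
Gauss's law: E·4πr² = Q_enc/ε₀.
E = k|Q_enc|/r² = (8.99×10^9)(5.065×10^-6)/(0.66)² = 1.05×10^5 N/C.

E = 1.05×10^5 N/C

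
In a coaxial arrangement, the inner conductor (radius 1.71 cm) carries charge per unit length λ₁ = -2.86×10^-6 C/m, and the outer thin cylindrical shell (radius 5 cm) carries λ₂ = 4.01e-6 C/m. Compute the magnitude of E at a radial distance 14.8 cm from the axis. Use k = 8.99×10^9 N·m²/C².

Coaxial Gaussian cylinder, radius r = 14.8 cm, length L (r > 5 cm, enclosing both).
λ_enc = λ₁ + λ₂ = (-2.86×10^-6) + (4.01e-6) = 1.15×10^-6 C/m.
Since E is radial and uniform over the curved surface, Φ = E·2πrL = Q_enc/ε₀ = λ_enc L/ε₀.
E = 2k|λ_enc|/r = 2(8.99×10^9)(1.15×10^-6)/(0.148) = 1.40e5 N/C.

E = 1.40×10^5 N/C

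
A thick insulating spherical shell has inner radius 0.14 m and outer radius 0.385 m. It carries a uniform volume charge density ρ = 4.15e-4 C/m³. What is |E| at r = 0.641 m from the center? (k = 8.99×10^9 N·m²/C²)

E = 2.07×10^6 V/m

Use a concentric Gaussian sphere at r = 0.641 m (r > 0.385 m, enclosing the whole shell).
Q_enc = ρ·(4π/3)(b³ − a³) = (4.15×10^-4)·(4π/3)·((0.385)³ − (0.14)³) = 9.443e-5 C.
Since E is radial and uniform over the Gaussian sphere, Φ = E·4πr² = Q_enc/ε₀.
E = k|Q_enc|/r² = (8.99×10^9)(9.443×10^-5)/(0.641)² = 2.07×10^6 N/C.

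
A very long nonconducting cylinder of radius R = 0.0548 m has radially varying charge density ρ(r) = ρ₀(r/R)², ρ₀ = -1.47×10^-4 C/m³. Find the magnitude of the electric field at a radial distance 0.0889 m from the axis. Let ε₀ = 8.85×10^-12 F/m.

|E| = 1.40×10^5 N/C

Choose a coaxial cylinder of radius r = 0.0889 m (arbitrary length L) as the Gaussian surface (r > R, full charge per length enclosed).
λ_enc = 2π ∫₀^R ρ₀(r'/R)^2 r' dr' = 2πρ₀R²/4 = -6.934×10^-7 C/m.
Gauss's law: E·2πrL = λ_enc L/ε₀.
E = |λ_enc|/(2πε₀r) = (6.934e-7)/(2π·8.85×10^-12·0.0889) = 1.40×10^5 N/C.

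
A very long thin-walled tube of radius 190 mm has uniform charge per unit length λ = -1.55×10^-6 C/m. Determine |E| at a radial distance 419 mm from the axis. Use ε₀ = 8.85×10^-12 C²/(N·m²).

By cylindrical symmetry E is radial; use a coaxial Gaussian cylinder of radius 419 mm and length L (r > 190 mm).
The full line charge is enclosed: λ_enc = -1.55e-6 C/m.
By Gauss's law (flux through the curved wall only), E·2πrL = λ_enc L/ε₀.
E = |λ_enc|/(2πε₀r) = (1.55×10^-6)/(2π·8.85×10^-12·0.419) = 6.65e4 N/C.

6.65×10^4 N/C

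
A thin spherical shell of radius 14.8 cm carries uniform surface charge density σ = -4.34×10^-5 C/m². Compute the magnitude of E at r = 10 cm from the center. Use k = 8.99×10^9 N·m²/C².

By spherical symmetry E is radial; choose a Gaussian sphere of radius r = 10 cm (inside the shell, r < 14.8 cm).
All the charge is outside the Gaussian surface: Q_enc = 0, hence E = 0 everywhere inside the shell.

E = 0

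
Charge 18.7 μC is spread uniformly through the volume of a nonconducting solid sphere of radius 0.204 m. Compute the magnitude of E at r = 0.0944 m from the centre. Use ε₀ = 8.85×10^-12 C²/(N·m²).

|E| = 1.87×10^6 V/m

Symmetry ⇒ E = E(r) r̂. Gaussian sphere of radius r = 0.0944 m (r < R).
For a uniform sphere the enclosed fraction is (r/R)³, so Q_enc = (18.7 μC)(0.0944/0.204)³ = 1.853×10^-6 C.
Gauss's law: E·4πr² = Q_enc/ε₀.
E = |Q_enc|/(4πε₀r²) = (1.853×10^-6)/(4π·8.85×10^-12·(0.0944)²) = 1.87×10^6 N/C.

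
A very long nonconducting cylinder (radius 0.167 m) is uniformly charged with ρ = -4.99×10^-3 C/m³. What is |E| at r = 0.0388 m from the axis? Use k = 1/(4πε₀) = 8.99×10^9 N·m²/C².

By cylindrical symmetry E is radial; use a coaxial Gaussian cylinder of radius 0.0388 m and length L (r < R).
Charge inside radius r per length L is ρ·πr²·L, so λ_enc = ρπr² = -2.36e-5 C/m.
Gauss's law: E·2πrL = λ_enc L/ε₀.
E = 2k|λ_enc|/r = 2(8.99×10^9)(2.36×10^-5)/(0.0388) = 1.09e7 N/C.

E = 1.09×10^7 N/C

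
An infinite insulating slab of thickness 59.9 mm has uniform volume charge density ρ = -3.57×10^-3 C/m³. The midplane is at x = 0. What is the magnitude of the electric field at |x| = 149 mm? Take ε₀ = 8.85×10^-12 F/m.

|E| ≈ 1.21e7 V/m

The point |x| = 149 mm lies outside the slab (half-thickness 0.02995 m). A symmetric pillbox spanning the full slab encloses Q_enc = ρ·d·A.
Flux = 2EA ⇒ E = |ρ|d/(2ε₀), independent of distance outside.
E = (3.57×10^-3)(0.0599)/(2·8.85×10^-12) = 1.21e7 N/C.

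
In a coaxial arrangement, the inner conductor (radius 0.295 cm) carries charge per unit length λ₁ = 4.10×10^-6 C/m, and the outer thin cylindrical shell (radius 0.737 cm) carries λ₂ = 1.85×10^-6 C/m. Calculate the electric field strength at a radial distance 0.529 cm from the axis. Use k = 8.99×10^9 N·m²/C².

Choose a coaxial cylinder of radius r = 0.529 cm (arbitrary length L) as the Gaussian surface (between the conductors, 0.295 cm < r < 0.737 cm).
The shell at 0.737 cm lies outside the Gaussian surface, so λ_enc = λ₁ = 4.10e-6 C/m.
Gauss's law: E·2πrL = λ_enc L/ε₀.
E = 2k|λ_enc|/r = 2(8.99×10^9)(4.10×10^-6)/(0.00529) = 1.39×10^7 N/C.

E ≈ 1.39×10^7 N/C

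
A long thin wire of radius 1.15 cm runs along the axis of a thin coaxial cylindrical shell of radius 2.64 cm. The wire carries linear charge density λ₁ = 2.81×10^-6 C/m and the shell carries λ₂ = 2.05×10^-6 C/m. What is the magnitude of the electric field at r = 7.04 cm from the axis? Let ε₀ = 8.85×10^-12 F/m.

By cylindrical symmetry E is radial; use a coaxial Gaussian cylinder of radius 7.04 cm and length L (r > 2.64 cm, enclosing both).
λ_enc = λ₁ + λ₂ = (2.81×10^-6) + (2.05×10^-6) = 4.86×10^-6 C/m.
By Gauss's law (flux through the curved wall only), E·2πrL = λ_enc L/ε₀.
E = |λ_enc|/(2πε₀r) = (4.86e-6)/(2π·8.85×10^-12·0.0704) = 1.24e6 N/C.

|E| ≈ 1.24×10^6 V/m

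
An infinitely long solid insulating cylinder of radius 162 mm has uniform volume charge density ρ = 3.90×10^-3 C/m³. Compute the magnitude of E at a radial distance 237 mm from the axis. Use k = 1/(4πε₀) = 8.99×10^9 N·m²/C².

|E| ≈ 2.44×10^7 N/C

Choose a coaxial cylinder of radius r = 237 mm (arbitrary length L) as the Gaussian surface (r > 162 mm, full cross-section enclosed).
λ_enc = ρ·πR² = (3.90e-3)π(0.162)² = 3.215×10^-4 C/m.
Since E is radial and uniform over the curved surface, Φ = E·2πrL = Q_enc/ε₀ = λ_enc L/ε₀.
E = 2k|λ_enc|/r = 2(8.99×10^9)(3.215e-4)/(0.237) = 2.44×10^7 N/C.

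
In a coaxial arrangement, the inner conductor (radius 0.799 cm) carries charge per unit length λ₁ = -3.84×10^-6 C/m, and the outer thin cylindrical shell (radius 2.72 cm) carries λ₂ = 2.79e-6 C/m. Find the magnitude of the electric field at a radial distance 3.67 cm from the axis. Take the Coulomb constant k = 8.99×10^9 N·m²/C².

Coaxial Gaussian cylinder, radius r = 3.67 cm, length L (r > 2.72 cm, enclosing both).
λ_enc = λ₁ + λ₂ = (-3.84e-6) + (2.79×10^-6) = -1.05×10^-6 C/m.
Applying ∮E·dA = Q_enc/ε₀ with the end caps contributing no flux:
E = 2k|λ_enc|/r = 2(8.99×10^9)(1.05×10^-6)/(0.0367) = 5.14×10^5 N/C.

E = 5.14×10^5 V/m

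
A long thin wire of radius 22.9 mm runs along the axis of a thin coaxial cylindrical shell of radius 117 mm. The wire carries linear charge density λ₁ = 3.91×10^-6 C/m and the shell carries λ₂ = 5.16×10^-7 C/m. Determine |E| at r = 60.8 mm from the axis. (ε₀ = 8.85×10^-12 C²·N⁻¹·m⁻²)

Choose a coaxial cylinder of radius r = 60.8 mm (arbitrary length L) as the Gaussian surface (between the conductors, 22.9 mm < r < 117 mm).
Only the inner wire is enclosed; the outer shell contributes nothing inside itself. λ_enc = λ₁ = 3.91×10^-6 C/m.
Gauss's law: E·2πrL = λ_enc L/ε₀.
E = |λ_enc|/(2πε₀r) = (3.91×10^-6)/(2π·8.85×10^-12·0.0608) = 1.16e6 N/C.

|E| = 1.16e6 V/m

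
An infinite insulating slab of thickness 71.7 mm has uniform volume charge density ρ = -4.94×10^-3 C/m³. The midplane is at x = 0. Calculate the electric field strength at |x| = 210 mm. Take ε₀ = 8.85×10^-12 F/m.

The point |x| = 210 mm lies outside the slab (half-thickness 0.03585 m). A symmetric pillbox spanning the full slab encloses Q_enc = ρ·d·A.
Flux = 2EA ⇒ E = |ρ|d/(2ε₀), independent of distance outside.
E = (4.94×10^-3)(0.0717)/(2·8.85×10^-12) = 2.00e7 N/C.

E = 2.00e7 N/C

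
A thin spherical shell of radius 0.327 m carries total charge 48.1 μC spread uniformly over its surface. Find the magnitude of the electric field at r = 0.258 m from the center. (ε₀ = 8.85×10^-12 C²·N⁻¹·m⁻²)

|E| = 0 V/m

Symmetry ⇒ E = E(r) r̂. Gaussian sphere of radius r = 0.258 m (inside the shell, r < 0.327 m).
No charge lies within this surface, so Q_enc = 0 and Gauss's law gives E·4πr² = 0 ⇒ E = 0.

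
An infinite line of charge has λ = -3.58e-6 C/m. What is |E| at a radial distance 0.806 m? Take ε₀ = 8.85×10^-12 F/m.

Choose a coaxial cylinder of radius r = 0.806 m (arbitrary length L) as the Gaussian surface.
Q_enc = λL, so λ_enc = -3.58e-6 C/m.
Applying ∮E·dA = Q_enc/ε₀ with the end caps contributing no flux:
E = |λ_enc|/(2πε₀r) = (3.58×10^-6)/(2π·8.85×10^-12·0.806) = 7.99×10^4 N/C.

E ≈ 7.99e4 N/C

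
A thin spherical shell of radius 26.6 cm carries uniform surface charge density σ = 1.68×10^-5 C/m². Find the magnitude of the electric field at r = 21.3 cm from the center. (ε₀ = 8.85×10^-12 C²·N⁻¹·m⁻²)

Use a concentric Gaussian sphere at r = 21.3 cm (inside the shell, r < 26.6 cm).
All the charge is outside the Gaussian surface: Q_enc = 0, hence E = 0 everywhere inside the shell.

|E| = 0 N/C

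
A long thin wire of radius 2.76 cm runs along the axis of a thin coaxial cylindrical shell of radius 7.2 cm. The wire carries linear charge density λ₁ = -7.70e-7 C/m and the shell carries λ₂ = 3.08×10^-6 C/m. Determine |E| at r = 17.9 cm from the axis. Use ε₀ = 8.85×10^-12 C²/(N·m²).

Take a coaxial cylindrical Gaussian surface of radius r = 17.9 cm and length L (r > 7.2 cm, enclosing both).
λ_enc = λ₁ + λ₂ = (-7.70e-7) + (3.08×10^-6) = 2.31×10^-6 C/m.
Applying ∮E·dA = Q_enc/ε₀ with the end caps contributing no flux:
E = |λ_enc|/(2πε₀r) = (2.31e-6)/(2π·8.85×10^-12·0.179) = 2.32e5 N/C.

2.32e5 V/m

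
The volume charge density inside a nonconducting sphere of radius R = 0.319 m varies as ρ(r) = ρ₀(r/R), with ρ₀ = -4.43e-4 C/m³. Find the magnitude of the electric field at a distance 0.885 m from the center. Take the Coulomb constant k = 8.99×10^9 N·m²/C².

E = 5.19×10^5 N/C

Symmetry ⇒ E = E(r) r̂. Gaussian sphere of radius r = 0.885 m (r > R, all charge enclosed).
Q_enc = 4π ∫₀^R ρ₀(r'/R)^1 r'² dr' = 4πρ₀R³/4 = -4.518×10^-5 C.
Applying ∮E·dA = Q_enc/ε₀ with Φ = E(4πr²):
E = k|Q_enc|/r² = (8.99×10^9)(4.518×10^-5)/(0.885)² = 5.19×10^5 N/C.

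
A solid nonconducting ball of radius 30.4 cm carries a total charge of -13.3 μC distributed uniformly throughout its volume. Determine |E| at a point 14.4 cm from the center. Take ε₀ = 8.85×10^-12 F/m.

Symmetry ⇒ E = E(r) r̂. Gaussian sphere of radius r = 14.4 cm (r < R).
Only the charge within r is enclosed: Q_enc = Q·(r/R)³ = (-13.3 μC)·(14.4 cm/30.4 cm)³ = -1.414×10^-6 C.
Gauss's law: E·4πr² = Q_enc/ε₀.
E = |Q_enc|/(4πε₀r²) = (1.414×10^-6)/(4π·8.85×10^-12·(0.144)²) = 6.13e5 N/C.

E = 6.13e5 V/m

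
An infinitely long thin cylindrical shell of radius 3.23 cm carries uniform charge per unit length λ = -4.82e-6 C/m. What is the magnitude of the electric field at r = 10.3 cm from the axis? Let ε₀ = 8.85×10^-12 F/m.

|E| ≈ 8.42×10^5 V/m

Coaxial Gaussian cylinder, radius r = 10.3 cm, length L (r > 3.23 cm).
The full line charge is enclosed: λ_enc = -4.82e-6 C/m.
By Gauss's law (flux through the curved wall only), E·2πrL = λ_enc L/ε₀.
E = |λ_enc|/(2πε₀r) = (4.82×10^-6)/(2π·8.85×10^-12·0.103) = 8.42e5 N/C.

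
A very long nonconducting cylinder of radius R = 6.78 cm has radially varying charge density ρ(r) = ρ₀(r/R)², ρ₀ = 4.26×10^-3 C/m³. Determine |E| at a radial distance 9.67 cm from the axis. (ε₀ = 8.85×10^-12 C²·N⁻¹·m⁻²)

Take a coaxial cylindrical Gaussian surface of radius r = 9.67 cm and length L (r > R, full charge per length enclosed).
λ_enc = 2π ∫₀^R ρ₀(r'/R)^2 r' dr' = 2πρ₀R²/4 = 3.076×10^-5 C/m.
Gauss's law: E·2πrL = λ_enc L/ε₀.
E = |λ_enc|/(2πε₀r) = (3.076e-5)/(2π·8.85×10^-12·0.0967) = 5.72e6 N/C.

|E| ≈ 5.72×10^6 N/C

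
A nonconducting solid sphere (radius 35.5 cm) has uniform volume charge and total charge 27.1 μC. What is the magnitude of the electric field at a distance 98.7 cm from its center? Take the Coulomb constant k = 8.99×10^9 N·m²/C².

By spherical symmetry E is radial; choose a Gaussian sphere of radius r = 98.7 cm (r > R, so the entire charge is enclosed).
Q_enc = 27.1 μC = 2.71e-5 C.
Since E is radial and uniform over the Gaussian sphere, Φ = E·4πr² = Q_enc/ε₀.
E = k|Q_enc|/r² = (8.99×10^9)(2.71×10^-5)/(0.987)² = 2.50×10^5 N/C.

E = 2.50×10^5 V/m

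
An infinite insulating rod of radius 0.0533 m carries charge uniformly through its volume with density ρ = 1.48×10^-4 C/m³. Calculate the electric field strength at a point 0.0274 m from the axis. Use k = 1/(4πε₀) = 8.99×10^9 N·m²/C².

Take a coaxial cylindrical Gaussian surface of radius r = 0.0274 m and length L (r < R).
Charge inside radius r per length L is ρ·πr²·L, so λ_enc = ρπr² = 3.491×10^-7 C/m.
Since E is radial and uniform over the curved surface, Φ = E·2πrL = Q_enc/ε₀ = λ_enc L/ε₀.
E = 2k|λ_enc|/r = 2(8.99×10^9)(3.491e-7)/(0.0274) = 2.29e5 N/C.

E ≈ 2.29×10^5 N/C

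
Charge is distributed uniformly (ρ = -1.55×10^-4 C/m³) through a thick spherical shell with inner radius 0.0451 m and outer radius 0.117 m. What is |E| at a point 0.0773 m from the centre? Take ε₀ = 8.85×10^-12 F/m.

|E| = 3.62×10^5 N/C

By spherical symmetry E is radial; choose a Gaussian sphere of radius r = 0.0773 m (within the shell material, 0.0451 m < r < 0.117 m).
Enclosed charge is the volume from a to r: Q_enc = (4π/3)ρ(r³ − a³) = -2.403×10^-7 C.
By Gauss's law, ∮E·dA = E·4πr² = Q_enc/ε₀.
E = |Q_enc|/(4πε₀r²) = (2.403×10^-7)/(4π·8.85×10^-12·(0.0773)²) = 3.62×10^5 N/C.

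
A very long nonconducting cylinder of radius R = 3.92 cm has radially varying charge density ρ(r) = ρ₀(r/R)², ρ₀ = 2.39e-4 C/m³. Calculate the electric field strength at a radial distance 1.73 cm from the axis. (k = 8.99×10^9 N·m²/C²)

Choose a coaxial cylinder of radius r = 1.73 cm (arbitrary length L) as the Gaussian surface (r < R).
Integrating ρ over the cross-section to radius r: λ_enc = (2πρ₀/R²) ∫₀^r r'^3 dr' = 2πρ₀ r^4/(4·R²) = 2.188×10^-8 C/m.
Since E is radial and uniform over the curved surface, Φ = E·2πrL = Q_enc/ε₀ = λ_enc L/ε₀.
E = 2k|λ_enc|/r = 2(8.99×10^9)(2.188×10^-8)/(0.0173) = 2.27×10^4 N/C.

E = 2.27e4 N/C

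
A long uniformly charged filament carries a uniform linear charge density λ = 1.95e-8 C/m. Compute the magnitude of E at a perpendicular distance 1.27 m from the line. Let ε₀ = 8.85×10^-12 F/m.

|E| = 276 N/C

By cylindrical symmetry E is radial; use a coaxial Gaussian cylinder of radius 1.27 m and length L.
Q_enc = λL, so λ_enc = 1.95×10^-8 C/m.
Applying ∮E·dA = Q_enc/ε₀ with the end caps contributing no flux:
E = |λ_enc|/(2πε₀r) = (1.95e-8)/(2π·8.85×10^-12·1.27) = 276 N/C.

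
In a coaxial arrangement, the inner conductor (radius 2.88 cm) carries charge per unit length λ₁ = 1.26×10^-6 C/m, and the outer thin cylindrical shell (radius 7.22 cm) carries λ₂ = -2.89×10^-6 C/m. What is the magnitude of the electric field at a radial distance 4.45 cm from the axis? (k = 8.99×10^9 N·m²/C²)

|E| = 5.09×10^5 N/C

Take a coaxial cylindrical Gaussian surface of radius r = 4.45 cm and length L (between the conductors, 2.88 cm < r < 7.22 cm).
The shell at 7.22 cm lies outside the Gaussian surface, so λ_enc = λ₁ = 1.26×10^-6 C/m.
By Gauss's law (flux through the curved wall only), E·2πrL = λ_enc L/ε₀.
E = 2k|λ_enc|/r = 2(8.99×10^9)(1.26×10^-6)/(0.0445) = 5.09×10^5 N/C.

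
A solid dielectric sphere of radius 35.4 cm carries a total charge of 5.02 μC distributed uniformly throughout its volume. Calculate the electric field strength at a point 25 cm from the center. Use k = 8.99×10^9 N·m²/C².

E = 2.54×10^5 V/m

Take a concentric spherical Gaussian surface of radius r = 25 cm (r < R).
For a uniform sphere the enclosed fraction is (r/R)³, so Q_enc = (5.02 μC)(0.25/0.354)³ = 1.768×10^-6 C.
By Gauss's law, ∮E·dA = E·4πr² = Q_enc/ε₀.
E = k|Q_enc|/r² = (8.99×10^9)(1.768×10^-6)/(0.25)² = 2.54e5 N/C.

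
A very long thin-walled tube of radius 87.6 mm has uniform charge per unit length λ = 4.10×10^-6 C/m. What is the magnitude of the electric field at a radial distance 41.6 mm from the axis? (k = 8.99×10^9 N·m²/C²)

Coaxial Gaussian cylinder, radius r = 41.6 mm, length L (r < 87.6 mm, inside the shell).
No charge is enclosed, so Gauss's law gives E·2πrL = 0 ⇒ E = 0.

|E| = 0 N/C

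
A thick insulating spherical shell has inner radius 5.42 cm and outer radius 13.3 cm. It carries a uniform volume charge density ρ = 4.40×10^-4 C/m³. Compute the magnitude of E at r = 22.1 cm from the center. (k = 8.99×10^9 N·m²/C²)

|E| = 7.44×10^5 N/C

By spherical symmetry E is radial; choose a Gaussian sphere of radius r = 22.1 cm (r > 13.3 cm, enclosing the whole shell).
Q_enc = ρ·(4π/3)(b³ − a³) = (4.40e-4)·(4π/3)·((0.133)³ − (0.0542)³) = 4.043×10^-6 C.
By Gauss's law, ∮E·dA = E·4πr² = Q_enc/ε₀.
E = k|Q_enc|/r² = (8.99×10^9)(4.043e-6)/(0.221)² = 7.44e5 N/C.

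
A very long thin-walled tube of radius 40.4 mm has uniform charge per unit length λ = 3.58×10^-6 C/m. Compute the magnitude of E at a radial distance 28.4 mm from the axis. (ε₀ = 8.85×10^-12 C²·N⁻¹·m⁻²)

By cylindrical symmetry E is radial; use a coaxial Gaussian cylinder of radius 28.4 mm and length L (r < 40.4 mm, inside the shell).
No charge is enclosed, so Gauss's law gives E·2πrL = 0 ⇒ E = 0.

E = 0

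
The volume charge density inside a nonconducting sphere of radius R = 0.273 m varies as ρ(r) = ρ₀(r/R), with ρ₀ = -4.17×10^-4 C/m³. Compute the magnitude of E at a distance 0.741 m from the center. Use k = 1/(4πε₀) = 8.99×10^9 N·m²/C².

|E| ≈ 4.36×10^5 V/m

By spherical symmetry E is radial; choose a Gaussian sphere of radius r = 0.741 m (r > R, all charge enclosed).
Q_enc = 4π ∫₀^R ρ₀(r'/R)^1 r'² dr' = 4πρ₀R³/4 = -2.665×10^-5 C.
Applying ∮E·dA = Q_enc/ε₀ with Φ = E(4πr²):
E = k|Q_enc|/r² = (8.99×10^9)(2.665×10^-5)/(0.741)² = 4.36×10^5 N/C.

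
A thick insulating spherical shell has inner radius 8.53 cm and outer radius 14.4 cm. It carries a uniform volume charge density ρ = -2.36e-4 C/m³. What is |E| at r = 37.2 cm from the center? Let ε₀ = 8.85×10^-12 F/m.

E = 1.52×10^5 N/C

Take a concentric spherical Gaussian surface of radius r = 37.2 cm (r > 14.4 cm, enclosing the whole shell).
Q_enc = ρ·(4π/3)(b³ − a³) = (-2.36e-4)·(4π/3)·((0.144)³ − (0.0853)³) = -2.338e-6 C.
Since E is radial and uniform over the Gaussian sphere, Φ = E·4πr² = Q_enc/ε₀.
E = |Q_enc|/(4πε₀r²) = (2.338×10^-6)/(4π·8.85×10^-12·(0.372)²) = 1.52×10^5 N/C.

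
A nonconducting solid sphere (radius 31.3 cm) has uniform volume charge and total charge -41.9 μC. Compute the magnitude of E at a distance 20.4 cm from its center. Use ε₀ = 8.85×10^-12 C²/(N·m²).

|E| ≈ 2.51×10^6 N/C

By spherical symmetry E is radial; choose a Gaussian sphere of radius r = 20.4 cm (r < R).
For a uniform sphere the enclosed fraction is (r/R)³, so Q_enc = (-41.9 μC)(0.204/0.313)³ = -1.16e-5 C.
Applying ∮E·dA = Q_enc/ε₀ with Φ = E(4πr²):
E = |Q_enc|/(4πε₀r²) = (1.16×10^-5)/(4π·8.85×10^-12·(0.204)²) = 2.51×10^6 N/C.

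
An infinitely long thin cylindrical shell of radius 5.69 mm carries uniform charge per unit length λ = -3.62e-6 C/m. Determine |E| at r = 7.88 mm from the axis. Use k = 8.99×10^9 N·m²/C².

By cylindrical symmetry E is radial; use a coaxial Gaussian cylinder of radius 7.88 mm and length L (r > 5.69 mm).
The full line charge is enclosed: λ_enc = -3.62×10^-6 C/m.
Since E is radial and uniform over the curved surface, Φ = E·2πrL = Q_enc/ε₀ = λ_enc L/ε₀.
E = 2k|λ_enc|/r = 2(8.99×10^9)(3.62×10^-6)/(0.00788) = 8.26e6 N/C.

|E| = 8.26×10^6 V/m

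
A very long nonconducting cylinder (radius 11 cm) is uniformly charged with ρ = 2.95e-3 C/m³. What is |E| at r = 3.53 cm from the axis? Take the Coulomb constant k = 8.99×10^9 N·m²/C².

E = 5.88e6 N/C

Coaxial Gaussian cylinder, radius r = 3.53 cm, length L (r < R).
Charge inside radius r per length L is ρ·πr²·L, so λ_enc = ρπr² = 1.155e-5 C/m.
Applying ∮E·dA = Q_enc/ε₀ with the end caps contributing no flux:
E = 2k|λ_enc|/r = 2(8.99×10^9)(1.155e-5)/(0.0353) = 5.88×10^6 N/C.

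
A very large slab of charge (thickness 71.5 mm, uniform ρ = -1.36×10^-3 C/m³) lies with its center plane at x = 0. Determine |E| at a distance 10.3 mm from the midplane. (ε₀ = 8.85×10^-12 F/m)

E ≈ 1.58e6 N/C

By symmetry E is perpendicular to the slab. A Gaussian pillbox from −10.3 mm to +10.3 mm (face area A) lies entirely within the slab.
Q_enc = ρ·(2x)·A and flux = 2EA, so 2EA = 2ρxA/ε₀ ⇒ E = |ρ|x/ε₀.
E = (1.36×10^-3)(0.0103)/(8.85×10^-12) = 1.58×10^6 N/C.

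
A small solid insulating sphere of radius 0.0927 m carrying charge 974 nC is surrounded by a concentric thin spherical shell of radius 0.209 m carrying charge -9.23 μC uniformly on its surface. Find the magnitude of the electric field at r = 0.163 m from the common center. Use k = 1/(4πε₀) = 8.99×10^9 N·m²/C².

|E| ≈ 3.30e5 N/C

Take a concentric spherical Gaussian surface of radius r = 0.163 m (between the bodies, 0.0927 m < r < 0.209 m).
Only the inner charge is enclosed; the outer shell contributes nothing inside itself. Q_enc = 974 nC = 9.74×10^-7 C.
Gauss's law: E·4πr² = Q_enc/ε₀.
E = k|Q_enc|/r² = (8.99×10^9)(9.74e-7)/(0.163)² = 3.30×10^5 N/C.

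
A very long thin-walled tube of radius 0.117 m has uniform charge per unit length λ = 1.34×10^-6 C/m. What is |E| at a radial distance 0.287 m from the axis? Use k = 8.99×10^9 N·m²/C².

E = 8.39×10^4 N/C

Take a coaxial cylindrical Gaussian surface of radius r = 0.287 m and length L (r > 0.117 m).
The full line charge is enclosed: λ_enc = 1.34×10^-6 C/m.
Applying ∮E·dA = Q_enc/ε₀ with the end caps contributing no flux:
E = 2k|λ_enc|/r = 2(8.99×10^9)(1.34×10^-6)/(0.287) = 8.39×10^4 N/C.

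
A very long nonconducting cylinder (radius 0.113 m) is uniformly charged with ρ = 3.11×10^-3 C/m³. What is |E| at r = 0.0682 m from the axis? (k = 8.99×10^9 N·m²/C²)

By cylindrical symmetry E is radial; use a coaxial Gaussian cylinder of radius 0.0682 m and length L (r < R).
Enclosed charge per unit length: λ_enc = ρ·πr² = (3.11e-3)π(0.0682)² = 4.544×10^-5 C/m.
Applying ∮E·dA = Q_enc/ε₀ with the end caps contributing no flux:
E = 2k|λ_enc|/r = 2(8.99×10^9)(4.544e-5)/(0.0682) = 1.20×10^7 N/C.

E = 1.20×10^7 V/m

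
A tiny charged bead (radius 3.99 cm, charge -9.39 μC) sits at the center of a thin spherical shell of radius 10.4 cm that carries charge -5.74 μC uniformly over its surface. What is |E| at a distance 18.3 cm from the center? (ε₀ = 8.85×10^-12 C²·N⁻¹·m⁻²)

E ≈ 4.06e6 V/m

Use a concentric Gaussian sphere at r = 18.3 cm (r > 10.4 cm, enclosing both).
Q_enc = (-9.39 μC) + (-5.74 μC) = -1.513e-5 C.
Gauss's law: E·4πr² = Q_enc/ε₀.
E = |Q_enc|/(4πε₀r²) = (1.513×10^-5)/(4π·8.85×10^-12·(0.183)²) = 4.06×10^6 N/C.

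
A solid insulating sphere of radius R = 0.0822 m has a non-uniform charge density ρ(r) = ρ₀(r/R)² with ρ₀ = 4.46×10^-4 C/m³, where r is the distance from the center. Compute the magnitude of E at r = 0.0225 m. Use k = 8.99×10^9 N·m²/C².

Use a concentric Gaussian sphere at r = 0.0225 m (r < R).
Q_enc = ∫₀^r ρ(r')·4πr'² dr' = (4πρ₀/R²) ∫₀^r r'^4 dr' = 4πρ₀ r^5/(5·R²) = 9.566×10^-10 C.
Since E is radial and uniform over the Gaussian sphere, Φ = E·4πr² = Q_enc/ε₀.
E = k|Q_enc|/r² = (8.99×10^9)(9.566e-10)/(0.0225)² = 1.70e4 N/C.

|E| = 1.70e4 V/m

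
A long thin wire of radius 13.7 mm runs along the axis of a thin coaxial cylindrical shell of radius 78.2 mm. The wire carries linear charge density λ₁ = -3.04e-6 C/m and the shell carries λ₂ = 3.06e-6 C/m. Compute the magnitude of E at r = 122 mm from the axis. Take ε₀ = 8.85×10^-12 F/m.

|E| = 2.95e3 N/C

Coaxial Gaussian cylinder, radius r = 122 mm, length L (r > 78.2 mm, enclosing both).
λ_enc = λ₁ + λ₂ = (-3.04×10^-6) + (3.06e-6) = 2.00×10^-8 C/m.
Applying ∮E·dA = Q_enc/ε₀ with the end caps contributing no flux:
E = |λ_enc|/(2πε₀r) = (2.00e-8)/(2π·8.85×10^-12·0.122) = 2.95×10^3 N/C.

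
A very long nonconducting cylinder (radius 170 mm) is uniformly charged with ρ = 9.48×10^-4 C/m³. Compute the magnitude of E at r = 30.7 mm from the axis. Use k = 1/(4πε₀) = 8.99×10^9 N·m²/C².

|E| ≈ 1.64×10^6 N/C

Coaxial Gaussian cylinder, radius r = 30.7 mm, length L (r < R).
Enclosed charge per unit length: λ_enc = ρ·πr² = (9.48×10^-4)π(0.0307)² = 2.807×10^-6 C/m.
Gauss's law: E·2πrL = λ_enc L/ε₀.
E = 2k|λ_enc|/r = 2(8.99×10^9)(2.807×10^-6)/(0.0307) = 1.64e6 N/C.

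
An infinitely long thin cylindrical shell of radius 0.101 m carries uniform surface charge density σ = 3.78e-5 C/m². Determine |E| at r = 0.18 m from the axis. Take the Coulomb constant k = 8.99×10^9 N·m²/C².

|E| ≈ 2.40×10^6 N/C

By cylindrical symmetry E is radial; use a coaxial Gaussian cylinder of radius 0.18 m and length L (r > 0.101 m).
The whole shell is enclosed: λ_enc = σ·2πR = (3.78×10^-5)·2π·(0.101) = 2.399×10^-5 C/m.
By Gauss's law (flux through the curved wall only), E·2πrL = λ_enc L/ε₀.
E = 2k|λ_enc|/r = 2(8.99×10^9)(2.399×10^-5)/(0.18) = 2.40×10^6 N/C.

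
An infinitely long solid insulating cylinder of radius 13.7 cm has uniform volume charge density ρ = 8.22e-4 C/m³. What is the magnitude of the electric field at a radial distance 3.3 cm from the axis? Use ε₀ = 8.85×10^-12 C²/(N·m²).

Choose a coaxial cylinder of radius r = 3.3 cm (arbitrary length L) as the Gaussian surface (r < R).
Enclosed charge per unit length: λ_enc = ρ·πr² = (8.22e-4)π(0.033)² = 2.812×10^-6 C/m.
Applying ∮E·dA = Q_enc/ε₀ with the end caps contributing no flux:
E = |λ_enc|/(2πε₀r) = (2.812×10^-6)/(2π·8.85×10^-12·0.033) = 1.53×10^6 N/C.

1.53×10^6 V/m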